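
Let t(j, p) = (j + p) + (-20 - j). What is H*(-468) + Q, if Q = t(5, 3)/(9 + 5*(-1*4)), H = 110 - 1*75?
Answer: -180163/11 ≈ -16378.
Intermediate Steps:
H = 35 (H = 110 - 75 = 35)
t(j, p) = -20 + p
Q = 17/11 (Q = (-20 + 3)/(9 + 5*(-1*4)) = -17/(9 + 5*(-4)) = -17/(9 - 20) = -17/(-11) = -17*(-1/11) = 17/11 ≈ 1.5455)
H*(-468) + Q = 35*(-468) + 17/11 = -16380 + 17/11 = -180163/11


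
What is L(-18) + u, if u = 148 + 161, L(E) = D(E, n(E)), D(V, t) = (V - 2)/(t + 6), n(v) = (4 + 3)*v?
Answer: 1855/6 ≈ 309.17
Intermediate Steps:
n(v) = 7*v
D(V, t) = (-2 + V)/(6 + t)
L(E) = (-2 + E)/(6 + 7*E)
u = 309
L(-18) + u = (-2 - 18)/(6 + 7*(-18)) + 309 = -20/(6 - 126) + 309 = -20/(-120) + 309 = -1/120*(-20) + 309 = ⅙ + 309 = 1855/6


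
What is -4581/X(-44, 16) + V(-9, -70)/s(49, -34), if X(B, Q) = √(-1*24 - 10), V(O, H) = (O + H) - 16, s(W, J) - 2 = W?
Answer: -95/51 + 4581*I*√34/34 ≈ -1.8627 + 785.63*I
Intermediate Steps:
s(W, J) = 2 + W
V(O, H) = -16 + H + O (V(O, H) = (H + O) - 16 = -16 + H + O)
X(B, Q) = I*√34 (X(B, Q) = √(-24 - 10) = √(-34) = I*√34)
-4581/X(-44, 16) + V(-9, -70)/s(49, -34) = -4581*(-I*√34/34) + (-16 - 70 - 9)/(2 + 49) = -(-4581)*I*√34/34 - 95/51 = 4581*I*√34/34 - 95*1/51 = 4581*I*√34/34 - 95/51 = -95/51 + 4581*I*√34/34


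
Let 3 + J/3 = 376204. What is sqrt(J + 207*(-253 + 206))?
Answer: sqrt(1118874) ≈ 1057.8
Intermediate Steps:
J = 1128603 (J = -9 + 3*376204 = -9 + 1128612 = 1128603)
sqrt(J + 207*(-253 + 206)) = sqrt(1128603 + 207*(-253 + 206)) = sqrt(1128603 + 207*(-47)) = sqrt(1128603 - 9729) = sqrt(1118874)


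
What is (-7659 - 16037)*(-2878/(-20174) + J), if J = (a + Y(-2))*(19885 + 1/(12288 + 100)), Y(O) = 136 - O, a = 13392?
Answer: -199159790735764853608/31239439 ≈ -6.3753e+12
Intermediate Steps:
J = 1666458852465/6194 (J = (13392 + (136 - 1*(-2)))*(19885 + 1/(12288 + 100)) = (13392 + (136 + 2))*(19885 + 1/12388) = (13392 + 138)*(19885 + 1/12388) = 13530*(246335381/12388) = 1666458852465/6194 ≈ 2.6904e+8)
(-7659 - 16037)*(-2878/(-20174) + J) = (-7659 - 16037)*(-2878/(-20174) + 1666458852465/6194) = -23696*(-2878*(-1/20174) + 1666458852465/6194) = -23696*(1439/10087 + 1666458852465/6194) = -23696*16809570453727621/62478878 = -199159790735764853608/31239439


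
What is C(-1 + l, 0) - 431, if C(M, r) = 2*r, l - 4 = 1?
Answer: -431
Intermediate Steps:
l = 5 (l = 4 + 1 = 5)
C(-1 + l, 0) - 431 = 2*0 - 431 = 0 - 431 = -431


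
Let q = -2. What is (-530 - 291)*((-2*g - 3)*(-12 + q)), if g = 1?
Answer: -57470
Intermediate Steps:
(-530 - 291)*((-2*g - 3)*(-12 + q)) = (-530 - 291)*((-2*1 - 3)*(-12 - 2)) = -821*(-2 - 3)*(-14) = -(-4105)*(-14) = -821*70 = -57470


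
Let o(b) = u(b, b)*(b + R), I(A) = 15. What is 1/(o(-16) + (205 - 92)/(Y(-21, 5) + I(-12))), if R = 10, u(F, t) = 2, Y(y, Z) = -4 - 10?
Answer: 1/101 ≈ 0.0099010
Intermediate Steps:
Y(y, Z) = -14
o(b) = 20 + 2*b (o(b) = 2*(b + 10) = 2*(10 + b) = 20 + 2*b)
1/(o(-16) + (205 - 92)/(Y(-21, 5) + I(-12))) = 1/((20 + 2*(-16)) + (205 - 92)/(-14 + 15)) = 1/((20 - 32) + 113/1) = 1/(-12 + 113*1) = 1/(-12 + 113) = 1/101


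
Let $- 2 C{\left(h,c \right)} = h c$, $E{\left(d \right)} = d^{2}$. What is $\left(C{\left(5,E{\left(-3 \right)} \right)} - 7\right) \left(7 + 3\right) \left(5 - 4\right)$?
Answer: $-295$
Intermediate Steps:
$C{\left(h,c \right)} = - \frac{c h}{2}$ ($C{\left(h,c \right)} = - \frac{h c}{2} = - \frac{c h}{2}$)
$\left(C{\left(5,E{\left(-3 \right)} \right)} - 7\right) \left(7 + 3\right) \left(5 - 4\right) = \left(\left(- \frac{1}{2}\right) \left(-3\right)^{2} \cdot 5 - 7\right) \left(7 + 3\right) \left(5 - 4\right) = \left(\left(- \frac{1}{2}\right) 9 \cdot 5 - 7\right) 10 \cdot 1 = \left(- \frac{45}{2} - 7\right) 10 = \left(- \frac{59}{2}\right) 10 = -295$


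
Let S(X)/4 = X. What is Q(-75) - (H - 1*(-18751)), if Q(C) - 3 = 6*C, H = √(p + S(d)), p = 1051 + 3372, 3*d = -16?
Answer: -19198 - √39615/3 ≈ -19264.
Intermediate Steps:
d = -16/3 (d = (⅓)*(-16) = -16/3 ≈ -5.3333)
S(X) = 4*X
p = 4423
H = √39615/3 (H = √(4423 + 4*(-16/3)) = √(4423 - 64/3) = √(13205/3) = √39615/3 ≈ 66.345)
Q(C) = 3 + 6*C
Q(-75) - (H - 1*(-18751)) = (3 + 6*(-75)) - (√39615/3 - 1*(-18751)) = (3 - 450) - (√39615/3 + 18751) = -447 - (18751 + √39615/3) = -447 + (-18751 - √39615/3) = -19198 - √39615/3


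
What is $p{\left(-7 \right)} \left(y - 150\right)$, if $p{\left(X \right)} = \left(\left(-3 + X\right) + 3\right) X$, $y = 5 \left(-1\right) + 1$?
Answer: $-7546$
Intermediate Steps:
$y = -4$ ($y = -5 + 1 = -4$)
$p{\left(X \right)} = X^{2}$ ($p{\left(X \right)} = X X = X^{2}$)
$p{\left(-7 \right)} \left(y - 150\right) = \left(-7\right)^{2} \left(-4 - 150\right) = 49 \left(-154\right) = -7546$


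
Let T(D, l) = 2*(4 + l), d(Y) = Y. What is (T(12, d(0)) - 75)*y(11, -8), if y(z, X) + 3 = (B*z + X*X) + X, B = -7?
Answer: 1608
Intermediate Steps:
y(z, X) = -3 + X + X² - 7*z (y(z, X) = -3 + ((-7*z + X*X) + X) = -3 + ((-7*z + X²) + X) = -3 + ((X² - 7*z) + X) = -3 + (X + X² - 7*z) = -3 + X + X² - 7*z)
T(D, l) = 8 + 2*l
(T(12, d(0)) - 75)*y(11, -8) = ((8 + 2*0) - 75)*(-3 - 8 + (-8)² - 7*11) = ((8 + 0) - 75)*(-3 - 8 + 64 - 77) = (8 - 75)*(-24) = -67*(-24) = 1608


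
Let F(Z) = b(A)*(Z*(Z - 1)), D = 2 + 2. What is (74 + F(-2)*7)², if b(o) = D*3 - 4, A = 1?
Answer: 168100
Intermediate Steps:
D = 4
b(o) = 8 (b(o) = 4*3 - 4 = 12 - 4 = 8)
F(Z) = 8*Z*(-1 + Z) (F(Z) = 8*(Z*(Z - 1)) = 8*(Z*(-1 + Z)) = 8*Z*(-1 + Z))
(74 + F(-2)*7)² = (74 + (8*(-2)*(-1 - 2))*7)² = (74 + (8*(-2)*(-3))*7)² = (74 + 48*7)² = (74 + 336)² = 410² = 168100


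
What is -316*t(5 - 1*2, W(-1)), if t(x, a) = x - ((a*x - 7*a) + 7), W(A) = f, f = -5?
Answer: 7584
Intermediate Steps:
W(A) = -5
t(x, a) = -7 + x + 7*a - a*x (t(x, a) = x - ((-7*a + a*x) + 7) = x - (7 - 7*a + a*x) = x + (-7 + 7*a - a*x) = -7 + x + 7*a - a*x)
-316*t(5 - 1*2, W(-1)) = -316*(-7 + (5 - 1*2) + 7*(-5) - 1*(-5)*(5 - 1*2)) = -316*(-7 + (5 - 2) - 35 - 1*(-5)*(5 - 2)) = -316*(-7 + 3 - 35 - 1*(-5)*3) = -316*(-7 + 3 - 35 + 15) = -316*(-24) = 7584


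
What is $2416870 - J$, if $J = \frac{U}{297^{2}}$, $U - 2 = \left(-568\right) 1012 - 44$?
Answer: $\frac{213190260688}{88209} \approx 2.4169 \cdot 10^{6}$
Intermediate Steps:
$U = -574858$ ($U = 2 - 574860 = -574858$)
$J = - \frac{574858}{88209}$ ($J = - \frac{574858}{297^{2}} = - \frac{574858}{88209} \approx -6.517$)
$2416870 - J = 2416870 - - \frac{574858}{88209} = 2416870 + \frac{574858}{88209} = \frac{213190260688}{88209}$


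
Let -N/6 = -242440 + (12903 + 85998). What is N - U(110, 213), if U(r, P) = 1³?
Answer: 861233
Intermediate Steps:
N = 861234 (N = -6*(-242440 + (12903 + 85998)) = -6*(-242440 + 98901) = -6*(-143539) = 861234)
U(r, P) = 1
N - U(110, 213) = 861234 - 1*1 = 861234 - 1 = 861233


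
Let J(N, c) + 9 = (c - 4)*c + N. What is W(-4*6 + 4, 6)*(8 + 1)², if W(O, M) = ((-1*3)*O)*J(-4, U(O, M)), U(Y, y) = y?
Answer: -4860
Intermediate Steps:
J(N, c) = -9 + N + c*(-4 + c) (J(N, c) = -9 + ((c - 4)*c + N) = -9 + ((-4 + c)*c + N) = -9 + (c*(-4 + c) + N) = -9 + (N + c*(-4 + c)) = -9 + N + c*(-4 + c))
W(O, M) = -3*O*(-13 + M² - 4*M) (W(O, M) = ((-1*3)*O)*(-9 - 4 + M² - 4*M) = (-3*O)*(-13 + M² - 4*M) = -3*O*(-13 + M² - 4*M))
W(-4*6 + 4, 6)*(8 + 1)² = (3*(-4*6 + 4)*(13 - 1*6² + 4*6))*(8 + 1)² = (3*(-24 + 4)*(13 - 1*36 + 24))*9² = (3*(-20)*(13 - 36 + 24))*81 = (3*(-20)*1)*81 = -60*81 = -4860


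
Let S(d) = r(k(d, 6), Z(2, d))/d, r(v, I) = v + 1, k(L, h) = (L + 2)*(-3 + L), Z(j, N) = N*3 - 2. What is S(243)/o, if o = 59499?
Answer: 58801/14458257 ≈ 0.0040670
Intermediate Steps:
Z(j, N) = -2 + 3*N (Z(j, N) = 3*N - 2 = -2 + 3*N)
k(L, h) = (-3 + L)*(2 + L) (k(L, h) = (2 + L)*(-3 + L) = (-3 + L)*(2 + L))
r(v, I) = 1 + v
S(d) = (-5 + d² - d)/d (S(d) = (1 + (-6 + d² - d))/d = (-5 + d² - d)/d)
S(243)/o = (-1 + 243 - 5/243)/59499 = (-1 + 243 - 5*1/243)*(1/59499) = (-1 + 243 - 5/243)*(1/59499) = (58801/243)*(1/59499) = 58801/14458257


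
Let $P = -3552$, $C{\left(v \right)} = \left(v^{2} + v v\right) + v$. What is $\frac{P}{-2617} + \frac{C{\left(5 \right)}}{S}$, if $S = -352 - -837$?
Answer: $\frac{373331}{253849} \approx 1.4707$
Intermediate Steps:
$S = 485$ ($S = -352 + 837 = 485$)
$C{\left(v \right)} = v + 2 v^{2}$ ($C{\left(v \right)} = \left(v^{2} + v^{2}\right) + v = 2 v^{2} + v = v + 2 v^{2}$)
$\frac{P}{-2617} + \frac{C{\left(5 \right)}}{S} = - \frac{3552}{-2617} + \frac{5 \left(1 + 2 \cdot 5\right)}{485} = \left(-3552\right) \left(- \frac{1}{2617}\right) + 5 \left(1 + 10\right) \frac{1}{485} = \frac{3552}{2617} + 5 \cdot 11 \cdot \frac{1}{485} = \frac{3552}{2617} + 55 \cdot \frac{1}{485} = \frac{3552}{2617} + \frac{11}{97} = \frac{373331}{253849}$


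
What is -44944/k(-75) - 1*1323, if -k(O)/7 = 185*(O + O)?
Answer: -128518847/97125 ≈ -1323.2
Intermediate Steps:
k(O) = -2590*O (k(O) = -1295*(O + O) = -1295*2*O = -2590*O)
-44944/k(-75) - 1*1323 = -44944/((-2590*(-75))) - 1*1323 = -44944/194250 - 1323 = -44944*1/194250 - 1323 = -22472/97125 - 1323 = -128518847/97125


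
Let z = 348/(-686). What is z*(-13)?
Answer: 2262/343 ≈ 6.5947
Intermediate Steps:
z = -174/343 (z = 348*(-1/686) = -174/343 ≈ -0.50729)
z*(-13) = -174/343*(-13) = 2262/343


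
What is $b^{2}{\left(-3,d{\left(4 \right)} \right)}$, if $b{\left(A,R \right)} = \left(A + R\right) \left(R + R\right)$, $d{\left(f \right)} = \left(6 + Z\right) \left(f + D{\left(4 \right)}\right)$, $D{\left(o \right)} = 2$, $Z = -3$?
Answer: $291600$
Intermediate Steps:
$d{\left(f \right)} = 6 + 3 f$ ($d{\left(f \right)} = \left(6 - 3\right) \left(f + 2\right) = 3 \left(2 + f\right) = 6 + 3 f$)
$b{\left(A,R \right)} = 2 R \left(A + R\right)$ ($b{\left(A,R \right)} = \left(A + R\right) 2 R = 2 R \left(A + R\right)$)
$b^{2}{\left(-3,d{\left(4 \right)} \right)} = \left(2 \left(6 + 3 \cdot 4\right) \left(-3 + \left(6 + 3 \cdot 4\right)\right)\right)^{2} = \left(2 \left(6 + 12\right) \left(-3 + \left(6 + 12\right)\right)\right)^{2} = \left(2 \cdot 18 \left(-3 + 18\right)\right)^{2} = \left(2 \cdot 18 \cdot 15\right)^{2} = 540^{2} = 291600$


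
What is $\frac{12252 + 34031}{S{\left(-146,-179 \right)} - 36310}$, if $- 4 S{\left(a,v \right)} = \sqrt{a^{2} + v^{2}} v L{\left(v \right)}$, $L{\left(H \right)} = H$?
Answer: $\frac{26888571680}{54756571803517} - \frac{5931814412 \sqrt{53357}}{54756571803517} \approx -0.024532$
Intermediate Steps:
$S{\left(a,v \right)} = - \frac{v^{2} \sqrt{a^{2} + v^{2}}}{4}$ ($S{\left(a,v \right)} = - \frac{\sqrt{a^{2} + v^{2}} v v}{4} = - \frac{v \sqrt{a^{2} + v^{2}} v}{4} = - \frac{v^{2} \sqrt{a^{2} + v^{2}}}{4}$)
$\frac{12252 + 34031}{S{\left(-146,-179 \right)} - 36310} = \frac{12252 + 34031}{- \frac{\left(-179\right)^{2} \sqrt{\left(-146\right)^{2} + \left(-179\right)^{2}}}{4} - 36310} = \frac{46283}{\left(- \frac{1}{4}\right) 32041 \sqrt{21316 + 32041} - 36310} = \frac{46283}{\left(- \frac{1}{4}\right) 32041 \sqrt{53357} - 36310} = \frac{46283}{- \frac{32041 \sqrt{53357}}{4} - 36310} = \frac{46283}{-36310 - \frac{32041 \sqrt{53357}}{4}}$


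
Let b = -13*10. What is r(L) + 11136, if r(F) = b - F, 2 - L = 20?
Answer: 11024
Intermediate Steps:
b = -130
L = -18 (L = 2 - 1*20 = 2 - 20 = -18)
r(F) = -130 - F
r(L) + 11136 = (-130 - 1*(-18)) + 11136 = (-130 + 18) + 11136 = -112 + 11136 = 11024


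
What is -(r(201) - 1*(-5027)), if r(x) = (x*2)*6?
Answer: -7439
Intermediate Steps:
r(x) = 12*x (r(x) = (2*x)*6 = 12*x)
-(r(201) - 1*(-5027)) = -(12*201 - 1*(-5027)) = -(2412 + 5027) = -1*7439 = -7439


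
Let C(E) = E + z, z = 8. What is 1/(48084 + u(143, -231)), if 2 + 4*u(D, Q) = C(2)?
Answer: 1/48086 ≈ 2.0796e-5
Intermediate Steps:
C(E) = 8 + E (C(E) = E + 8 = 8 + E)
u(D, Q) = 2 (u(D, Q) = -½ + (8 + 2)/4 = -½ + (¼)*10 = -½ + 5/2 = 2)
1/(48084 + u(143, -231)) = 1/(48084 + 2) = 1/48086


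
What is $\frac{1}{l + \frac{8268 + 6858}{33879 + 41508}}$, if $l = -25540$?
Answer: $- \frac{25129}{641789618} \approx -3.9155 \cdot 10^{-5}$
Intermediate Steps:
$\frac{1}{l + \frac{8268 + 6858}{33879 + 41508}} = \frac{1}{-25540 + \frac{8268 + 6858}{33879 + 41508}} = \frac{1}{-25540 + \frac{15126}{75387}} = \frac{1}{-25540 + 15126 \cdot \frac{1}{75387}} = \frac{1}{-25540 + \frac{5042}{25129}} = \frac{1}{- \frac{641789618}{25129}} = - \frac{25129}{641789618}$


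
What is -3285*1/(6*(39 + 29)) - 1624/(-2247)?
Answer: -319943/43656 ≈ -7.3287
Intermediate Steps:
-3285*1/(6*(39 + 29)) - 1624/(-2247) = -3285/(68*6) - 1624*(-1/2247) = -3285/408 + 232/321 = -3285*1/408 + 232/321 = -1095/136 + 232/321 = -319943/43656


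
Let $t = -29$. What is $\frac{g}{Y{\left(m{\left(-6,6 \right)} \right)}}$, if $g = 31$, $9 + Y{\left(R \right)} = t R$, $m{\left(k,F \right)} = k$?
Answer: $\frac{31}{165} \approx 0.18788$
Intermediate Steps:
$Y{\left(R \right)} = -9 - 29 R$
$\frac{g}{Y{\left(m{\left(-6,6 \right)} \right)}} = \frac{31}{-9 - -174} = \frac{31}{-9 + 174} = \frac{31}{165}$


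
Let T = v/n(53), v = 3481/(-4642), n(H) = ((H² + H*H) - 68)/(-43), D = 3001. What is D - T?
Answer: 77314913417/25763100 ≈ 3001.0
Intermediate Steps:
n(H) = 68/43 - 2*H²/43 (n(H) = ((H² + H²) - 68)*(-1/43) = (2*H² - 68)*(-1/43) = (-68 + 2*H²)*(-1/43) = 68/43 - 2*H²/43)
v = -3481/4642 (v = 3481*(-1/4642) = -3481/4642 ≈ -0.74989)
T = 149683/25763100 (T = -3481/(4642*(68/43 - 2/43*53²)) = -3481/(4642*(68/43 - 2/43*2809)) = -3481/(4642*(68/43 - 5618/43)) = -3481/(4642*(-5550/43)) = -3481/4642*(-43/5550) = 149683/25763100 ≈ 0.0058100)
D - T = 3001 - 1*149683/25763100 = 3001 - 149683/25763100 = 77314913417/25763100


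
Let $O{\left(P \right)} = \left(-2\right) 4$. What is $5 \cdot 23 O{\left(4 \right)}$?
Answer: $-920$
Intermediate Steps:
$O{\left(P \right)} = -8$
$5 \cdot 23 O{\left(4 \right)} = 5 \cdot 23 \left(-8\right) = 115 \left(-8\right) = -920$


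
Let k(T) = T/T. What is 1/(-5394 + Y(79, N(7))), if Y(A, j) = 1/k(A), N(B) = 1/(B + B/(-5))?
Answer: -1/5393 ≈ -0.00018543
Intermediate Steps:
k(T) = 1
N(B) = 5/(4*B) (N(B) = 1/(B + B*(-1/5)) = 1/(B - B/5) = 1/(4*B/5) = 5/(4*B))
Y(A, j) = 1 (Y(A, j) = 1/1 = 1)
1/(-5394 + Y(79, N(7))) = 1/(-5394 + 1) = 1/(-5393) = -1/5393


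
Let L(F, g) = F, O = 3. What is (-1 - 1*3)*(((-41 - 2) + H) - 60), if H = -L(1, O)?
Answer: 416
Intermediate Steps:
H = -1 (H = -1*1 = -1)
(-1 - 1*3)*(((-41 - 2) + H) - 60) = (-1 - 1*3)*(((-41 - 2) - 1) - 60) = (-1 - 3)*((-43 - 1) - 60) = -4*(-44 - 60) = -4*(-104) = 416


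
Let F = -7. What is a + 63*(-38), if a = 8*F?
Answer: -2450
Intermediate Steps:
a = -56 (a = 8*(-7) = -56)
a + 63*(-38) = -56 + 63*(-38) = -56 - 2394 = -2450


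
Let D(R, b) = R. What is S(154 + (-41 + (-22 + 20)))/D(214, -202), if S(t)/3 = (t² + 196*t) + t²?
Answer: 69597/107 ≈ 650.44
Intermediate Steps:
S(t) = 6*t² + 588*t (S(t) = 3*((t² + 196*t) + t²) = 3*(2*t² + 196*t) = 6*t² + 588*t)
S(154 + (-41 + (-22 + 20)))/D(214, -202) = (6*(154 + (-41 + (-22 + 20)))*(98 + (154 + (-41 + (-22 + 20)))))/214 = (6*(154 + (-41 - 2))*(98 + (154 + (-41 - 2))))*(1/214) = (6*(154 - 43)*(98 + (154 - 43)))*(1/214) = (6*111*(98 + 111))*(1/214) = (6*111*209)*(1/214) = 139194*(1/214) = 69597/107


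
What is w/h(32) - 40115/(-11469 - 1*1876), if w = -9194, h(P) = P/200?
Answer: -306718779/5338 ≈ -57460.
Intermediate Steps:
h(P) = P/200 (h(P) = P*(1/200) = P/200)
w/h(32) - 40115/(-11469 - 1*1876) = -9194/((1/200)*32) - 40115/(-11469 - 1*1876) = -9194/4/25 - 40115/(-11469 - 1876) = -9194*25/4 - 40115/(-13345) = -114925/2 - 40115*(-1/13345) = -114925/2 + 8023/2669 = -306718779/5338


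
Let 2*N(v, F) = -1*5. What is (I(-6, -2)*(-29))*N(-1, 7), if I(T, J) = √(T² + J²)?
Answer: 145*√10 ≈ 458.53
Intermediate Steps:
N(v, F) = -5/2 (N(v, F) = (-1*5)/2 = (½)*(-5) = -5/2)
I(T, J) = √(J² + T²)
(I(-6, -2)*(-29))*N(-1, 7) = (√((-2)² + (-6)²)*(-29))*(-5/2) = (√(4 + 36)*(-29))*(-5/2) = (√40*(-29))*(-5/2) = ((2*√10)*(-29))*(-5/2) = -58*√10*(-5/2) = 145*√10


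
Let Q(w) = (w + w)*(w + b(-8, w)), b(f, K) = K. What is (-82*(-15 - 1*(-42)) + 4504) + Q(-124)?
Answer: 63794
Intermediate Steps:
Q(w) = 4*w**2 (Q(w) = (w + w)*(w + w) = (2*w)*(2*w) = 4*w**2)
(-82*(-15 - 1*(-42)) + 4504) + Q(-124) = (-82*(-15 - 1*(-42)) + 4504) + 4*(-124)**2 = (-82*(-15 + 42) + 4504) + 4*15376 = (-82*27 + 4504) + 61504 = (-2214 + 4504) + 61504 = 2290 + 61504 = 63794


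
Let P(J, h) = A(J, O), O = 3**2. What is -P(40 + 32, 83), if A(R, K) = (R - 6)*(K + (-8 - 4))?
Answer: 198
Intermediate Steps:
O = 9
A(R, K) = (-12 + K)*(-6 + R) (A(R, K) = (-6 + R)*(K - 12) = (-6 + R)*(-12 + K) = (-12 + K)*(-6 + R))
P(J, h) = 18 - 3*J (P(J, h) = 72 - 12*J - 6*9 + 9*J = 72 - 12*J - 54 + 9*J = 18 - 3*J)
-P(40 + 32, 83) = -(18 - 3*(40 + 32)) = -(18 - 3*72) = -(18 - 216) = -1*(-198) = 198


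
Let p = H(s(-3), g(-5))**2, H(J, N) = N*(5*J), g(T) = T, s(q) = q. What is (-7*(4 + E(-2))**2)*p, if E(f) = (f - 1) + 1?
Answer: -157500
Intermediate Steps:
H(J, N) = 5*J*N
E(f) = f (E(f) = (-1 + f) + 1 = f)
p = 5625 (p = (5*(-3)*(-5))**2 = 75**2 = 5625)
(-7*(4 + E(-2))**2)*p = -7*(4 - 2)**2*5625 = -7*2**2*5625 = -7*4*5625 = -28*5625 = -157500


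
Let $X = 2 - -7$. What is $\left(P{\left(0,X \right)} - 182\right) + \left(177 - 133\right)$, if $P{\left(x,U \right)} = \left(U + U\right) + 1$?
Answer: $-119$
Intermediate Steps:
$X = 9$ ($X = 2 + 7 = 9$)
$P{\left(x,U \right)} = 1 + 2 U$ ($P{\left(x,U \right)} = 2 U + 1 = 1 + 2 U$)
$\left(P{\left(0,X \right)} - 182\right) + \left(177 - 133\right) = \left(\left(1 + 2 \cdot 9\right) - 182\right) + \left(177 - 133\right) = \left(\left(1 + 18\right) - 182\right) + 44 = \left(19 - 182\right) + 44 = -163 + 44 = -119$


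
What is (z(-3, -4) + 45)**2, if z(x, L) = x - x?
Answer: 2025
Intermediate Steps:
z(x, L) = 0
(z(-3, -4) + 45)**2 = (0 + 45)**2 = 45**2 = 2025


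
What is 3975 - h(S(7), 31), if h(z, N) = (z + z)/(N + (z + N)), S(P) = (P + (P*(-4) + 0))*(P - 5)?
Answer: 19896/5 ≈ 3979.2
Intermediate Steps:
S(P) = -3*P*(-5 + P) (S(P) = (P + (-4*P + 0))*(-5 + P) = (P - 4*P)*(-5 + P) = (-3*P)*(-5 + P) = -3*P*(-5 + P))
h(z, N) = 2*z/(z + 2*N) (h(z, N) = (2*z)/(N + (N + z)) = (2*z)/(z + 2*N) = 2*z/(z + 2*N))
3975 - h(S(7), 31) = 3975 - 2*3*7*(5 - 1*7)/(3*7*(5 - 1*7) + 2*31) = 3975 - 2*3*7*(5 - 7)/(3*7*(5 - 7) + 62) = 3975 - 2*3*7*(-2)/(3*7*(-2) + 62) = 3975 - 2*(-42)/(-42 + 62) = 3975 - 2*(-42)/20 = 3975 - 1*(-21/5) = 3975 + 21/5 = 19896/5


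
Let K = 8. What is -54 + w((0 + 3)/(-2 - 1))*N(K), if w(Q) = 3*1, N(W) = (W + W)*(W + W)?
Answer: 714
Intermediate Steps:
N(W) = 4*W**2 (N(W) = (2*W)*(2*W) = 4*W**2)
w(Q) = 3
-54 + w((0 + 3)/(-2 - 1))*N(K) = -54 + 3*(4*8**2) = -54 + 3*(4*64) = -54 + 3*256 = -54 + 768 = 714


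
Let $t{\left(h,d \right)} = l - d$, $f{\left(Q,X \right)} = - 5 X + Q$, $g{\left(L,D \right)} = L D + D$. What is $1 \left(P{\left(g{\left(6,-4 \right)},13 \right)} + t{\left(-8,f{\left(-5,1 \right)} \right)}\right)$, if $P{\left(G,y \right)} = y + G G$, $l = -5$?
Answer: $802$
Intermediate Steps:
$g{\left(L,D \right)} = D + D L$ ($g{\left(L,D \right)} = D L + D = D + D L$)
$f{\left(Q,X \right)} = Q - 5 X$
$t{\left(h,d \right)} = -5 - d$
$P{\left(G,y \right)} = y + G^{2}$
$1 \left(P{\left(g{\left(6,-4 \right)},13 \right)} + t{\left(-8,f{\left(-5,1 \right)} \right)}\right) = 1 \left(\left(13 + \left(- 4 \left(1 + 6\right)\right)^{2}\right) - -5\right) = 1 \left(\left(13 + \left(\left(-4\right) 7\right)^{2}\right) - -5\right) = 1 \left(\left(13 + \left(-28\right)^{2}\right) - -5\right) = 1 \left(\left(13 + 784\right) + \left(-5 + 10\right)\right) = 1 \left(797 + 5\right) = 1 \cdot 802 = 802$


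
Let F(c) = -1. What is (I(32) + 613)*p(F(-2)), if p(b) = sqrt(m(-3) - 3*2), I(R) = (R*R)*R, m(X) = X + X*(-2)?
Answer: 33381*I*sqrt(3) ≈ 57818.0*I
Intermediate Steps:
m(X) = -X (m(X) = X - 2*X = -X)
I(R) = R**3 (I(R) = R**2*R = R**3)
p(b) = I*sqrt(3) (p(b) = sqrt(-1*(-3) - 3*2) = sqrt(3 - 6) = sqrt(-3) = I*sqrt(3))
(I(32) + 613)*p(F(-2)) = (32**3 + 613)*(I*sqrt(3)) = (32768 + 613)*(I*sqrt(3)) = 33381*(I*sqrt(3)) = 33381*I*sqrt(3)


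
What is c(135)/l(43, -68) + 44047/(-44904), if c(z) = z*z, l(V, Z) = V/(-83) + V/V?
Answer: 424521227/11226 ≈ 37816.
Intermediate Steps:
l(V, Z) = 1 - V/83 (l(V, Z) = V*(-1/83) + 1 = -V/83 + 1 = 1 - V/83)
c(z) = z**2
c(135)/l(43, -68) + 44047/(-44904) = 135**2/(1 - 1/83*43) + 44047/(-44904) = 18225/(1 - 43/83) + 44047*(-1/44904) = 18225/(40/83) - 44047/44904 = 18225*(83/40) - 44047/44904 = 302535/8 - 44047/44904 = 424521227/11226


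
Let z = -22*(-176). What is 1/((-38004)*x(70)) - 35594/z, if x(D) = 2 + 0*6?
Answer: -169089539/18393936 ≈ -9.1927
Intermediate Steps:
z = 3872
x(D) = 2 (x(D) = 2 + 0 = 2)
1/((-38004)*x(70)) - 35594/z = 1/(-38004*2) - 35594/3872 = -1/38004*½ - 35594*1/3872 = -1/76008 - 17797/1936 = -169089539/18393936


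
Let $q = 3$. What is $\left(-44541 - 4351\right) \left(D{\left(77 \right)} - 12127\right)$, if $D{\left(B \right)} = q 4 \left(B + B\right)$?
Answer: $502560868$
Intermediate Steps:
$D{\left(B \right)} = 24 B$ ($D{\left(B \right)} = 3 \cdot 4 \left(B + B\right) = 12 \cdot 2 B = 24 B$)
$\left(-44541 - 4351\right) \left(D{\left(77 \right)} - 12127\right) = \left(-44541 - 4351\right) \left(24 \cdot 77 - 12127\right) = - 48892 \left(1848 - 12127\right) = \left(-48892\right) \left(-10279\right) = 502560868$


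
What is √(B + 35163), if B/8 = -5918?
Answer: I*√12181 ≈ 110.37*I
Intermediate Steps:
B = -47344 (B = 8*(-5918) = -47344)
√(B + 35163) = √(-47344 + 35163) = √(-12181) = I*√12181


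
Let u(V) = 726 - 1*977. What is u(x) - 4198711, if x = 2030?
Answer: -4198962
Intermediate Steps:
u(V) = -251 (u(V) = 726 - 977 = -251)
u(x) - 4198711 = -251 - 4198711 = -4198962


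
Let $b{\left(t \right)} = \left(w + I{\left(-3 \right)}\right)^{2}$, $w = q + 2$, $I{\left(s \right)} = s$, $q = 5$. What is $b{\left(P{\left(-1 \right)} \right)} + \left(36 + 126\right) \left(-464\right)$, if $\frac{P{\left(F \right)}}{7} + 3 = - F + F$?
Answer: $-75152$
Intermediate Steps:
$P{\left(F \right)} = -21$ ($P{\left(F \right)} = -21 + 7 \left(- F + F\right) = -21 + 7 \cdot 0 = -21 + 0 = -21$)
$w = 7$ ($w = 5 + 2 = 7$)
$b{\left(t \right)} = 16$ ($b{\left(t \right)} = \left(7 - 3\right)^{2} = 4^{2} = 16$)
$b{\left(P{\left(-1 \right)} \right)} + \left(36 + 126\right) \left(-464\right) = 16 + \left(36 + 126\right) \left(-464\right) = 16 + 162 \left(-464\right) = 16 - 75168 = -75152$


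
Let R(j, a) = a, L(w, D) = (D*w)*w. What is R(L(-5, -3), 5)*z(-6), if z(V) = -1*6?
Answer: -30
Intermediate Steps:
z(V) = -6
L(w, D) = D*w²
R(L(-5, -3), 5)*z(-6) = 5*(-6) = -30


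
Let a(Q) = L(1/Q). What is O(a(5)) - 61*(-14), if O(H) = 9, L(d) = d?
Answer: 863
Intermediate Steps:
a(Q) = 1/Q
O(a(5)) - 61*(-14) = 9 - 61*(-14) = 9 + 854 = 863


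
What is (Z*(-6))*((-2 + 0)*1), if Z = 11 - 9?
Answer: 24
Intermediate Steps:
Z = 2
(Z*(-6))*((-2 + 0)*1) = (2*(-6))*((-2 + 0)*1) = -(-24) = -12*(-2) = 24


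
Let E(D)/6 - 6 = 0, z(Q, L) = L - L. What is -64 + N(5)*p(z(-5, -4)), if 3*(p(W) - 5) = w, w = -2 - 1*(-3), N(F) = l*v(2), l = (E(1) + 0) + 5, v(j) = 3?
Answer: 592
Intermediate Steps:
z(Q, L) = 0
E(D) = 36 (E(D) = 36 + 6*0 = 36 + 0 = 36)
l = 41 (l = (36 + 0) + 5 = 36 + 5 = 41)
N(F) = 123 (N(F) = 41*3 = 123)
w = 1 (w = -2 + 3 = 1)
p(W) = 16/3 (p(W) = 5 + (⅓)*1 = 5 + ⅓ = 16/3)
-64 + N(5)*p(z(-5, -4)) = -64 + 123*(16/3) = -64 + 656 = 592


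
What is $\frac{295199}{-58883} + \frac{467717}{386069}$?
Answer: $- \frac{86426602620}{22732900927} \approx -3.8018$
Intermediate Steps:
$\frac{295199}{-58883} + \frac{467717}{386069} = 295199 \left(- \frac{1}{58883}\right) + 467717 \cdot \frac{1}{386069} = - \frac{295199}{58883} + \frac{467717}{386069} = - \frac{86426602620}{22732900927}$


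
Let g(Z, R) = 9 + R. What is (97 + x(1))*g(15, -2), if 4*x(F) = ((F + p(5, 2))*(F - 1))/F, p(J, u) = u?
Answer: 679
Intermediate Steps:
x(F) = (-1 + F)*(2 + F)/(4*F) (x(F) = (((F + 2)*(F - 1))/F)/4 = (((2 + F)*(-1 + F))/F)/4 = (((-1 + F)*(2 + F))/F)/4 = ((-1 + F)*(2 + F)/F)/4 = (-1 + F)*(2 + F)/(4*F))
(97 + x(1))*g(15, -2) = (97 + (¼)*(-2 + 1*(1 + 1))/1)*(9 - 2) = (97 + (¼)*1*(-2 + 1*2))*7 = (97 + (¼)*1*(-2 + 2))*7 = (97 + (¼)*1*0)*7 = (97 + 0)*7 = 97*7 = 679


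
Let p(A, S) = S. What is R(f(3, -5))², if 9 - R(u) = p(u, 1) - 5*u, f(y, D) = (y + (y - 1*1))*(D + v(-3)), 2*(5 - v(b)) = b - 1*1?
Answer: 3364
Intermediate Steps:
v(b) = 11/2 - b/2 (v(b) = 5 - (b - 1*1)/2 = 5 - (b - 1)/2 = 5 - (-1 + b)/2 = 5 + (½ - b/2) = 11/2 - b/2)
f(y, D) = (-1 + 2*y)*(7 + D) (f(y, D) = (y + (y - 1*1))*(D + (11/2 - ½*(-3))) = (y + (y - 1))*(D + (11/2 + 3/2)) = (y + (-1 + y))*(D + 7) = (-1 + 2*y)*(7 + D))
R(u) = 8 + 5*u (R(u) = 9 - (1 - 5*u) = 9 + (-1 + 5*u) = 8 + 5*u)
R(f(3, -5))² = (8 + 5*(-7 - 1*(-5) + 14*3 + 2*(-5)*3))² = (8 + 5*(-7 + 5 + 42 - 30))² = (8 + 5*10)² = (8 + 50)² = 58² = 3364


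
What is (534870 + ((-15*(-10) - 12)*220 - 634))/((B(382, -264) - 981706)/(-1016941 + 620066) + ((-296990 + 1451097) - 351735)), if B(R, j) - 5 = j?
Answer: 44814807500/63688473893 ≈ 0.70366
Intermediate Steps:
B(R, j) = 5 + j
(534870 + ((-15*(-10) - 12)*220 - 634))/((B(382, -264) - 981706)/(-1016941 + 620066) + ((-296990 + 1451097) - 351735)) = (534870 + ((-15*(-10) - 12)*220 - 634))/(((5 - 264) - 981706)/(-1016941 + 620066) + ((-296990 + 1451097) - 351735)) = (534870 + ((150 - 12)*220 - 634))/((-259 - 981706)/(-396875) + (1154107 - 351735)) = (534870 + (138*220 - 634))/(-981965*(-1/396875) + 802372) = (534870 + (30360 - 634))/(196393/79375 + 802372) = (534870 + 29726)/(63688473893/79375) = 564596*(79375/63688473893) = 44814807500/63688473893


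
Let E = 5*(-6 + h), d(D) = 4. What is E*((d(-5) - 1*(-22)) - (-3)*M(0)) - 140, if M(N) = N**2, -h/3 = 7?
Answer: -3650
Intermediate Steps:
h = -21 (h = -3*7 = -21)
E = -135 (E = 5*(-6 - 21) = 5*(-27) = -135)
E*((d(-5) - 1*(-22)) - (-3)*M(0)) - 140 = -135*((4 - 1*(-22)) - (-3)*0**2) - 140 = -135*((4 + 22) - (-3)*0) - 140 = -135*(26 - 1*0) - 140 = -135*(26 + 0) - 140 = -135*26 - 140 = -3510 - 140 = -3650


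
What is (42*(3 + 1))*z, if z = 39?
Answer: 6552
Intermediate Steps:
(42*(3 + 1))*z = (42*(3 + 1))*39 = (42*4)*39 = 168*39 = 6552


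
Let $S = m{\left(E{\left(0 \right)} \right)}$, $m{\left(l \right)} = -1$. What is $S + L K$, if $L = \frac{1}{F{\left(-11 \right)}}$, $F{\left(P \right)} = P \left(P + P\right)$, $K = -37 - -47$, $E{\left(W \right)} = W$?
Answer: $- \frac{116}{121} \approx -0.95868$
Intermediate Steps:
$S = -1$
$K = 10$ ($K = -37 + 47 = 10$)
$F{\left(P \right)} = 2 P^{2}$ ($F{\left(P \right)} = P 2 P = 2 P^{2}$)
$L = \frac{1}{242}$ ($L = \frac{1}{2 \left(-11\right)^{2}} = \frac{1}{2 \cdot 121} = \frac{1}{242} \approx 0.0041322$)
$S + L K = -1 + \frac{1}{242} \cdot 10 = -1 + \frac{5}{121} = - \frac{116}{121}$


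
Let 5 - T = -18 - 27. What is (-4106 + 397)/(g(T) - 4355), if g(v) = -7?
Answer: 3709/4362 ≈ 0.85030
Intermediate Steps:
T = 50 (T = 5 - (-18 - 27) = 5 - 1*(-45) = 5 + 45 = 50)
(-4106 + 397)/(g(T) - 4355) = (-4106 + 397)/(-7 - 4355) = -3709/(-4362) = -3709*(-1/4362) = 3709/4362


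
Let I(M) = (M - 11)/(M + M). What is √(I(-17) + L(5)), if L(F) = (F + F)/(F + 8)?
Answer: 4*√4862/221 ≈ 1.2620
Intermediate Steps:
L(F) = 2*F/(8 + F) (L(F) = (2*F)/(8 + F) = 2*F/(8 + F))
I(M) = (-11 + M)/(2*M) (I(M) = (-11 + M)/((2*M)) = (-11 + M)*(1/(2*M)) = (-11 + M)/(2*M))
√(I(-17) + L(5)) = √((½)*(-11 - 17)/(-17) + 2*5/(8 + 5)) = √((½)*(-1/17)*(-28) + 2*5/13) = √(14/17 + 2*5*(1/13)) = √(14/17 + 10/13) = √(352/221) = 4*√4862/221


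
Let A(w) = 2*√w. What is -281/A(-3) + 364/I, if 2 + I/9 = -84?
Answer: -182/387 + 281*I*√3/6 ≈ -0.47028 + 81.118*I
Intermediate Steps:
I = -774 (I = -18 + 9*(-84) = -18 - 756 = -774)
-281/A(-3) + 364/I = -281*(-I*√3/6) + 364/(-774) = -281*(-I*√3/6) + 364*(-1/774) = -281*(-I*√3/6) - 182/387 = -(-281)*I*√3/6 - 182/387 = 281*I*√3/6 - 182/387 = -182/387 + 281*I*√3/6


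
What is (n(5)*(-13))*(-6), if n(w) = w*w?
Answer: 1950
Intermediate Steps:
n(w) = w²
(n(5)*(-13))*(-6) = (5²*(-13))*(-6) = (25*(-13))*(-6) = -325*(-6) = 1950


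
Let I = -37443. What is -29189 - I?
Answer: 8254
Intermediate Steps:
-29189 - I = -29189 - 1*(-37443) = -29189 + 37443 = 8254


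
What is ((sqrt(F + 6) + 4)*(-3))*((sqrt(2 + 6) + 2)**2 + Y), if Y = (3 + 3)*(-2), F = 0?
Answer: -96*sqrt(2) - 48*sqrt(3) ≈ -218.90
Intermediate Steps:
Y = -12 (Y = 6*(-2) = -12)
((sqrt(F + 6) + 4)*(-3))*((sqrt(2 + 6) + 2)**2 + Y) = ((sqrt(0 + 6) + 4)*(-3))*((sqrt(2 + 6) + 2)**2 - 12) = ((sqrt(6) + 4)*(-3))*((sqrt(8) + 2)**2 - 12) = ((4 + sqrt(6))*(-3))*((2*sqrt(2) + 2)**2 - 12) = (-12 - 3*sqrt(6))*((2 + 2*sqrt(2))**2 - 12) = (-12 - 3*sqrt(6))*(-12 + (2 + 2*sqrt(2))**2) = (-12 + (2 + 2*sqrt(2))**2)*(-12 - 3*sqrt(6))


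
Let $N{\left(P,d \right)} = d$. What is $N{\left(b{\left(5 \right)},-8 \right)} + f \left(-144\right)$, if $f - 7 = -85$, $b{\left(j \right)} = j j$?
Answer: $11224$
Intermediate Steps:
$b{\left(j \right)} = j^{2}$
$f = -78$ ($f = 7 - 85 = -78$)
$N{\left(b{\left(5 \right)},-8 \right)} + f \left(-144\right) = -8 - -11232 = -8 + 11232 = 11224$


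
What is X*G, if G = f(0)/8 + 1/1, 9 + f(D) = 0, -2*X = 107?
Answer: 107/16 ≈ 6.6875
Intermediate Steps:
X = -107/2 (X = -1/2*107 = -107/2 ≈ -53.500)
f(D) = -9 (f(D) = -9 + 0 = -9)
G = -1/8 (G = -9/8 + 1/1 = -9*1/8 + 1*1 = -9/8 + 1 = -1/8 ≈ -0.12500)
X*G = -107/2*(-1/8) = 107/16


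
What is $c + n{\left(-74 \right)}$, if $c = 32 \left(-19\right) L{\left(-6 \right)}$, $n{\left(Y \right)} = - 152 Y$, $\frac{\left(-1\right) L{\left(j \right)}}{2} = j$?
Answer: $3952$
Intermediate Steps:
$L{\left(j \right)} = - 2 j$
$c = -7296$ ($c = 32 \left(-19\right) \left(\left(-2\right) \left(-6\right)\right) = \left(-608\right) 12 = -7296$)
$c + n{\left(-74 \right)} = -7296 - -11248 = -7296 + 11248 = 3952$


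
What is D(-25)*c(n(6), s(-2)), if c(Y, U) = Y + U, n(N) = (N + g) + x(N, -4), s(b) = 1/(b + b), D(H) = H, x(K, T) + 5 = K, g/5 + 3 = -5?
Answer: 3325/4 ≈ 831.25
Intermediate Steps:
g = -40 (g = -15 + 5*(-5) = -15 - 25 = -40)
x(K, T) = -5 + K
s(b) = 1/(2*b)
n(N) = -45 + 2*N (n(N) = (N - 40) + (-5 + N) = (-40 + N) + (-5 + N) = -45 + 2*N)
c(Y, U) = U + Y
D(-25)*c(n(6), s(-2)) = -25*((1/2)/(-2) + (-45 + 2*6)) = -25*((1/2)*(-1/2) + (-45 + 12)) = -25*(-1/4 - 33) = -25*(-133/4) = 3325/4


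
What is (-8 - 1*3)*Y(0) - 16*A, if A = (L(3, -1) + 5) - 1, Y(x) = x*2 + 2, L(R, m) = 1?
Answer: -102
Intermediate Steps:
Y(x) = 2 + 2*x (Y(x) = 2*x + 2 = 2 + 2*x)
A = 5 (A = (1 + 5) - 1 = 6 - 1 = 5)
(-8 - 1*3)*Y(0) - 16*A = (-8 - 1*3)*(2 + 2*0) - 16*5 = (-8 - 3)*(2 + 0) - 80 = -11*2 - 80 = -22 - 80 = -102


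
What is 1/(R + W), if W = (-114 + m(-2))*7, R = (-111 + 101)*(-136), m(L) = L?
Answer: 1/548 ≈ 0.0018248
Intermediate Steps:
R = 1360 (R = -10*(-136) = 1360)
W = -812 (W = (-114 - 2)*7 = -116*7 = -812)
1/(R + W) = 1/(1360 - 812) = 1/548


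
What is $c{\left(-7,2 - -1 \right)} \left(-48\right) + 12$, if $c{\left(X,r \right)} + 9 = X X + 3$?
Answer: $-2052$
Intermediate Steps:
$c{\left(X,r \right)} = -6 + X^{2}$ ($c{\left(X,r \right)} = -9 + \left(X X + 3\right) = -9 + \left(X^{2} + 3\right) = -9 + \left(3 + X^{2}\right) = -6 + X^{2}$)
$c{\left(-7,2 - -1 \right)} \left(-48\right) + 12 = \left(-6 + \left(-7\right)^{2}\right) \left(-48\right) + 12 = \left(-6 + 49\right) \left(-48\right) + 12 = 43 \left(-48\right) + 12 = -2064 + 12 = -2052$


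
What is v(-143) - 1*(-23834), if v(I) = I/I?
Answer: 23835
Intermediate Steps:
v(I) = 1
v(-143) - 1*(-23834) = 1 - 1*(-23834) = 1 + 23834 = 23835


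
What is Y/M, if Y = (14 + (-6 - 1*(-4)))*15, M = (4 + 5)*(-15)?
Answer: -4/3 ≈ -1.3333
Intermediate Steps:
M = -135 (M = 9*(-15) = -135)
Y = 180 (Y = (14 + (-6 + 4))*15 = (14 - 2)*15 = 12*15 = 180)
Y/M = 180/(-135) = 180*(-1/135) = -4/3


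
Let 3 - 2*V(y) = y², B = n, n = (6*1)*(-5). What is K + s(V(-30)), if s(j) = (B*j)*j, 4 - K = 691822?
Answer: -13452771/2 ≈ -6.7264e+6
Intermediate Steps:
K = -691818 (K = 4 - 1*691822 = 4 - 691822 = -691818)
n = -30 (n = 6*(-5) = -30)
B = -30
V(y) = 3/2 - y²/2
s(j) = -30*j² (s(j) = (-30*j)*j = -30*j²)
K + s(V(-30)) = -691818 - 30*(3/2 - ½*(-30)²)² = -691818 - 30*(3/2 - ½*900)² = -691818 - 30*(3/2 - 450)² = -691818 - 30*(-897/2)² = -691818 - 30*804609/4 = -691818 - 12069135/2 = -13452771/2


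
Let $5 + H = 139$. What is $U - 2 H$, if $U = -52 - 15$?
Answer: $-335$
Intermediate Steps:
$U = -67$ ($U = -52 - 15 = -67$)
$H = 134$ ($H = -5 + 139 = 134$)
$U - 2 H = -67 - 268 = -335$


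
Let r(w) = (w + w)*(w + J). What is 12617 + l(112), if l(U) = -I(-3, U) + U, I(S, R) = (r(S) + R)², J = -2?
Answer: -7435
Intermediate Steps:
r(w) = 2*w*(-2 + w) (r(w) = (w + w)*(w - 2) = (2*w)*(-2 + w) = 2*w*(-2 + w))
I(S, R) = (R + 2*S*(-2 + S))² (I(S, R) = (2*S*(-2 + S) + R)² = (R + 2*S*(-2 + S))²)
l(U) = U - (30 + U)² (l(U) = -(U + 2*(-3)*(-2 - 3))² + U = -(U + 2*(-3)*(-5))² + U = -(U + 30)² + U = -(30 + U)² + U = U - (30 + U)²)
12617 + l(112) = 12617 + (112 - (30 + 112)²) = 12617 + (112 - 1*142²) = 12617 + (112 - 1*20164) = 12617 + (112 - 20164) = 12617 - 20052 = -7435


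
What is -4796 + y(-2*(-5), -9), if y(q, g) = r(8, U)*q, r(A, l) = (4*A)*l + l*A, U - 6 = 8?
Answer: 804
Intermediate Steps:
U = 14 (U = 6 + 8 = 14)
r(A, l) = 5*A*l (r(A, l) = 4*A*l + A*l = 5*A*l)
y(q, g) = 560*q (y(q, g) = (5*8*14)*q = 560*q)
-4796 + y(-2*(-5), -9) = -4796 + 560*(-2*(-5)) = -4796 + 560*10 = -4796 + 5600 = 804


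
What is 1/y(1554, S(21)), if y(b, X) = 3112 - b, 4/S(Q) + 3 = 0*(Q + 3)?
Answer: 1/1558 ≈ 0.00064185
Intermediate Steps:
S(Q) = -4/3 (S(Q) = 4/(-3 + 0*(Q + 3)) = 4/(-3 + 0*(3 + Q)) = 4/(-3 + 0) = 4/(-3) = 4*(-⅓) = -4/3)
1/y(1554, S(21)) = 1/(3112 - 1*1554) = 1/(3112 - 1554) = 1/1558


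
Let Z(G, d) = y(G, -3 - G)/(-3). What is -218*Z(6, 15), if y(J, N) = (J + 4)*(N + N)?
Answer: -13080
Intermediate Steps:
y(J, N) = 2*N*(4 + J) (y(J, N) = (4 + J)*(2*N) = 2*N*(4 + J))
Z(G, d) = -2*(-3 - G)*(4 + G)/3 (Z(G, d) = (2*(-3 - G)*(4 + G))/(-3) = (2*(-3 - G)*(4 + G))*(-1/3) = -2*(-3 - G)*(4 + G)/3)
-218*Z(6, 15) = -436*(3 + 6)*(4 + 6)/3 = -436*9*10/3 = -218*60 = -13080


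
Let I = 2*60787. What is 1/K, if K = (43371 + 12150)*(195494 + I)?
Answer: 1/17603932428 ≈ 5.6806e-11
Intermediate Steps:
I = 121574
K = 17603932428 (K = (43371 + 12150)*(195494 + 121574) = 55521*317068 = 17603932428)
1/K = 1/17603932428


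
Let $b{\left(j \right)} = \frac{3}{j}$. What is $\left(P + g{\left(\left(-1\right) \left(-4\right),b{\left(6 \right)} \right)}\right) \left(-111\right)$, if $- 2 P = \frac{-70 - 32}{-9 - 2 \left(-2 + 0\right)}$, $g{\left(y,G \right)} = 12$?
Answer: $- \frac{999}{5} \approx -199.8$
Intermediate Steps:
$P = - \frac{51}{5}$ ($P = - \frac{\left(-70 - 32\right) \frac{1}{-9 - 2 \left(-2 + 0\right)}}{2} = - \frac{\left(-70 - 32\right) \frac{1}{-9 - -4}}{2} = - \frac{\left(-102\right) \frac{1}{-9 + 4}}{2} = - \frac{\left(-102\right) \frac{1}{-5}}{2} = - \frac{\left(-102\right) \left(- \frac{1}{5}\right)}{2} = \left(- \frac{1}{2}\right) \frac{102}{5} = - \frac{51}{5} \approx -10.2$)
$\left(P + g{\left(\left(-1\right) \left(-4\right),b{\left(6 \right)} \right)}\right) \left(-111\right) = \left(- \frac{51}{5} + 12\right) \left(-111\right) = \frac{9}{5} \left(-111\right) = - \frac{999}{5}$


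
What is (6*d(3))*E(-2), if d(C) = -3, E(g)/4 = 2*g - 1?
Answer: 360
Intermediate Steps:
E(g) = -4 + 8*g (E(g) = 4*(2*g - 1) = 4*(-1 + 2*g) = -4 + 8*g)
(6*d(3))*E(-2) = (6*(-3))*(-4 + 8*(-2)) = -18*(-4 - 16) = -18*(-20) = 360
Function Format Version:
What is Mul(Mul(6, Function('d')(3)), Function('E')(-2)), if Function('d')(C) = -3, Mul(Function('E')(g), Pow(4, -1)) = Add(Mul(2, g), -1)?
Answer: 360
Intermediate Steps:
Function('E')(g) = Add(-4, Mul(8, g)) (Function('E')(g) = Mul(4, Add(Mul(2, g), -1)) = Mul(4, Add(-1, Mul(2, g))) = Add(-4, Mul(8, g)))
Mul(Mul(6, Function('d')(3)), Function('E')(-2)) = Mul(Mul(6, -3), Add(-4, Mul(8, -2))) = Mul(-18, Add(-4, -16)) = Mul(-18, -20) = 360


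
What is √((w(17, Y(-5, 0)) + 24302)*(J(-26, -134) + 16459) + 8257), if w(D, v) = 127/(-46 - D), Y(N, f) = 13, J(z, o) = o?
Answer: √174947124562/21 ≈ 19917.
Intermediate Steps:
√((w(17, Y(-5, 0)) + 24302)*(J(-26, -134) + 16459) + 8257) = √((-127/(46 + 17) + 24302)*(-134 + 16459) + 8257) = √((-127/63 + 24302)*16325 + 8257) = √((1530899/63)*16325 + 8257) = √(24991926175/63 + 8257) = √(24992446366/63) = √174947124562/21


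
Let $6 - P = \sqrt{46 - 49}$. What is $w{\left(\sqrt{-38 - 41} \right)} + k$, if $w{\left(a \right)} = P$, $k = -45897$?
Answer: $-45891 - i \sqrt{3} \approx -45891.0 - 1.732 i$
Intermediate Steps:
$P = 6 - i \sqrt{3}$ ($P = 6 - \sqrt{46 - 49} = 6 - \sqrt{-3} = 6 - i \sqrt{3} \approx 6.0 - 1.732 i$)
$w{\left(a \right)} = 6 - i \sqrt{3}$
$w{\left(\sqrt{-38 - 41} \right)} + k = \left(6 - i \sqrt{3}\right) - 45897 = -45891 - i \sqrt{3}$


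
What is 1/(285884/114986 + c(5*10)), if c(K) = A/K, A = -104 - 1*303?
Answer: -2874650/16252551 ≈ -0.17687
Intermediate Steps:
A = -407 (A = -104 - 303 = -407)
c(K) = -407/K
1/(285884/114986 + c(5*10)) = 1/(285884/114986 - 407/(5*10)) = 1/(285884*(1/114986) - 407/50) = 1/(142942/57493 - 407*1/50) = 1/(142942/57493 - 407/50) = 1/(-16252551/2874650) = -2874650/16252551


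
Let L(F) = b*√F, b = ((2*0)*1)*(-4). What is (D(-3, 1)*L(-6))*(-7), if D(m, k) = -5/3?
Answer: 0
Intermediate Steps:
D(m, k) = -5/3 (D(m, k) = -5*⅓ = -5/3)
b = 0 (b = (0*1)*(-4) = 0*(-4) = 0)
L(F) = 0 (L(F) = 0*√F = 0)
(D(-3, 1)*L(-6))*(-7) = -5/3*0*(-7) = 0*(-7) = 0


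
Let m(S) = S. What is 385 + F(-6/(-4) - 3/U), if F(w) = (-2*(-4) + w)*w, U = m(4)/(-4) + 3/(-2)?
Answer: 41389/100 ≈ 413.89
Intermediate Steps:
U = -5/2 (U = 4/(-4) + 3/(-2) = 4*(-¼) + 3*(-½) = -1 - 3/2 = -5/2 ≈ -2.5000)
F(w) = w*(8 + w) (F(w) = (8 + w)*w = w*(8 + w))
385 + F(-6/(-4) - 3/U) = 385 + (-6/(-4) - 3/(-5/2))*(8 + (-6/(-4) - 3/(-5/2))) = 385 + (-6*(-¼) - 3*(-⅖))*(8 + (-6*(-¼) - 3*(-⅖))) = 385 + (3/2 + 6/5)*(8 + (3/2 + 6/5)) = 385 + 27*(8 + 27/10)/10 = 385 + (27/10)*(107/10) = 385 + 2889/100 = 41389/100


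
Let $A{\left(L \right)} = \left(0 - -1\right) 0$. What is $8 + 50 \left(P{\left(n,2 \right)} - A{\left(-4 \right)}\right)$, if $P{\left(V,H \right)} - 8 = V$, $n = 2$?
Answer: $508$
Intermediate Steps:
$P{\left(V,H \right)} = 8 + V$
$A{\left(L \right)} = 0$ ($A{\left(L \right)} = \left(0 + 1\right) 0 = 1 \cdot 0 = 0$)
$8 + 50 \left(P{\left(n,2 \right)} - A{\left(-4 \right)}\right) = 8 + 50 \left(\left(8 + 2\right) - 0\right) = 8 + 50 \left(10 + 0\right) = 8 + 50 \cdot 10 = 8 + 500 = 508$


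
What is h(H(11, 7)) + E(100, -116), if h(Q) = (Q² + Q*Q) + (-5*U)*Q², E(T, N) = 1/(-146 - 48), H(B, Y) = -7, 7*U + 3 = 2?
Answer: 25801/194 ≈ 132.99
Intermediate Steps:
U = -⅐ (U = -3/7 + (⅐)*2 = -3/7 + 2/7 = -⅐ ≈ -0.14286)
E(T, N) = -1/194 (E(T, N) = 1/(-194) = -1/194)
h(Q) = 19*Q²/7 (h(Q) = (Q² + Q*Q) + (-5*(-⅐))*Q² = (Q² + Q²) + 5*Q²/7 = 2*Q² + 5*Q²/7 = 19*Q²/7)
h(H(11, 7)) + E(100, -116) = (19/7)*(-7)² - 1/194 = (19/7)*49 - 1/194 = 133 - 1/194 = 25801/194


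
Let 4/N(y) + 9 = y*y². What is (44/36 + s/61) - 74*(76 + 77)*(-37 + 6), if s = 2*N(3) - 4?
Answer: 21409973/61 ≈ 3.5098e+5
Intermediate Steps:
N(y) = 4/(-9 + y³) (N(y) = 4/(-9 + y*y²) = 4/(-9 + y³))
s = -32/9 (s = 2*(4/(-9 + 3³)) - 4 = 2*(4/(-9 + 27)) - 4 = 2*(4/18) - 4 = 2*(4*(1/18)) - 4 = 2*(2/9) - 4 = 4/9 - 4 = -32/9 ≈ -3.5556)
(44/36 + s/61) - 74*(76 + 77)*(-37 + 6) = (44/36 - 32/9/61) - 74*(76 + 77)*(-37 + 6) = (44*(1/36) - 32/9*1/61) - 11322*(-31) = (11/9 - 32/549) - 74*(-4743) = 71/61 + 350982 = 21409973/61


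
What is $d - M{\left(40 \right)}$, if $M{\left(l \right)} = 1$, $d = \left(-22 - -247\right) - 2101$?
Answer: $-1877$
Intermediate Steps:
$d = -1876$ ($d = \left(-22 + 247\right) - 2101 = 225 - 2101 = -1876$)
$d - M{\left(40 \right)} = -1876 - 1 = -1877$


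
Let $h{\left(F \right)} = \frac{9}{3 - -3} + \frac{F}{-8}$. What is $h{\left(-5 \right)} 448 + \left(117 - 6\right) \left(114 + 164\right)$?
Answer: $31810$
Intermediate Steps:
$h{\left(F \right)} = \frac{3}{2} - \frac{F}{8}$ ($h{\left(F \right)} = \frac{9}{3 + 3} + F \left(- \frac{1}{8}\right) = \frac{9}{6} - \frac{F}{8} = 9 \cdot \frac{1}{6} - \frac{F}{8} = \frac{3}{2} - \frac{F}{8}$)
$h{\left(-5 \right)} 448 + \left(117 - 6\right) \left(114 + 164\right) = \left(\frac{3}{2} - - \frac{5}{8}\right) 448 + \left(117 - 6\right) \left(114 + 164\right) = \left(\frac{3}{2} + \frac{5}{8}\right) 448 + 111 \cdot 278 = \frac{17}{8} \cdot 448 + 30858 = 952 + 30858 = 31810$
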